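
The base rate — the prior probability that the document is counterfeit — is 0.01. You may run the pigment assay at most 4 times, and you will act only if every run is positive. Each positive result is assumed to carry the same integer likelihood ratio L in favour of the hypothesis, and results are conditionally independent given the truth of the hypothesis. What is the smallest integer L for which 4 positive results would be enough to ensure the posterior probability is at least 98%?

Prior odds = 0.01/0.99 = 1/99.
Target odds = 0.98/0.02 = 49.
Need L⁴ ≥ 49 ÷ (1/99) = 4851.
8⁴ = 4096 < 4851 ≤ 6561 = 9⁴, so L = 9.

9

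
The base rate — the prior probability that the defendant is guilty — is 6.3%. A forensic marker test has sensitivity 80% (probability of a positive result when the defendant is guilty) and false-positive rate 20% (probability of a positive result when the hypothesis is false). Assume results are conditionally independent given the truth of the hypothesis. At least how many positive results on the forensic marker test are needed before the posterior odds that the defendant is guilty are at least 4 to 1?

3

Prior odds = 0.063/0.937 = 63/937.
Likelihood ratio of a positive result = 0.8/0.2 = 4.
Target odds = 4.
Require 4ⁿ ≥ 4 ÷ (63/937) = 3748/63.
4² = 16 falls short of 3748/63 but 4³ = 64 reaches it, so n = 3.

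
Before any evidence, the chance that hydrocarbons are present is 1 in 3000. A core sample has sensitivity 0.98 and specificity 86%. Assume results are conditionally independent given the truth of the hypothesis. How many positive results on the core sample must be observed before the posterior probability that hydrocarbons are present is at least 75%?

Prior odds: (1/3000) ÷ (2999/3000) = 1/2999.
False-positive rate = 1 − 0.86 = 0.14; likelihood ratio of a positive = 0.98/0.14 = 7.
Target posterior odds = 0.75/0.25 = 3.
Need (1/2999) × 7ⁿ ≥ 3, i.e. 7ⁿ ≥ 8997.
7⁴ = 2401 falls short of 8997 but 7⁵ = 16807 reaches it, so n = 5.

5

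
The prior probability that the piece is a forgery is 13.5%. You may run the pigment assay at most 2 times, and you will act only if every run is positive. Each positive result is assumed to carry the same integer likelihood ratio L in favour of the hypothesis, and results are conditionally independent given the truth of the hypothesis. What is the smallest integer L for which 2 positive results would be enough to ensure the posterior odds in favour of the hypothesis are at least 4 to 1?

Prior odds = 0.135/0.865 = 27/173.
Target odds = 4.
Need L² ≥ 4 ÷ (27/173) = 692/27.
5² = 25 < 692/27 ≤ 36 = 6², so L = 6.

6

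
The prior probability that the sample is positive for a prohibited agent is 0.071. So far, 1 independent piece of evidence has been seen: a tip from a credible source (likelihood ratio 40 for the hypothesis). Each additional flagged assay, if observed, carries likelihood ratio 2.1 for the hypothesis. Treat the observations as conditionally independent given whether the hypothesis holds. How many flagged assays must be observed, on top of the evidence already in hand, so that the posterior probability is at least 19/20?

3

Prior odds = 0.071/0.929 = 71/929.
Bayes factor of the evidence already in hand = 40.
Odds after that evidence = (71/929) × 40 = 2840/929.
Target odds = 0.95/0.05 = 19.
Need 2.1ⁿ ≥ 19 ÷ (2840/929) = 17651/2840.
2.1² = 4.41 falls short of 17651/2840 but 2.1³ = 9.261 reaches it, so n = 3.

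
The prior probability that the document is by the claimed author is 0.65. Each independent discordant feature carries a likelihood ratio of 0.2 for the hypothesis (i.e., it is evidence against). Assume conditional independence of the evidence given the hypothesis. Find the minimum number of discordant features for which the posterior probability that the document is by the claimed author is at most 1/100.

Prior odds = 0.65/0.35 = 13/7.
Likelihood ratio per discordant feature = 0.2.
Target odds: 0.01 ÷ 0.99 = 1/99.
Require 0.2ⁿ ≤ 1/99 ÷ (13/7) = 7/1287.
0.2³ = 0.008 is still above 7/1287 but 0.2⁴ = 0.0016 is at or below it, so n = 4.

4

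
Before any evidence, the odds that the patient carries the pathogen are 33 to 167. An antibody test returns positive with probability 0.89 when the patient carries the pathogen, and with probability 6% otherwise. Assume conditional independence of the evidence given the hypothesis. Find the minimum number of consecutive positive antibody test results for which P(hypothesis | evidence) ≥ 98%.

3

Prior odds = 33/167.
Likelihood ratio of a positive result = 0.89/0.06 = 89/6.
Target posterior odds = 0.98/0.02 = 49.
Require (89/6)ⁿ ≥ 49 ÷ (33/167) = 8183/33.
(89/6)² = 7921/36 falls short of 8183/33 but (89/6)³ = 704969/216 reaches it, so n = 3.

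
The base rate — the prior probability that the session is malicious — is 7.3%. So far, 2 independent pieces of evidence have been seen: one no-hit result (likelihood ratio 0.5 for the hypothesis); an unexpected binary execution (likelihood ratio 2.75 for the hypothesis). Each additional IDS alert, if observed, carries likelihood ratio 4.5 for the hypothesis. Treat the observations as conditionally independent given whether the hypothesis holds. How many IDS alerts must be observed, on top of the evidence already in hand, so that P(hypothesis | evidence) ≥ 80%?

Prior odds = 0.073/0.927 = 73/927.
Combined Bayes factor of the evidence already in hand = 0.5 × 2.75 = 1.375.
Odds after that evidence = (73/927) × 1.375 = 803/7416.
Target odds = 0.8/0.2 = 4.
Need 4.5ⁿ ≥ 4 ÷ (803/7416) = 29664/803.
4.5² = 20.25 falls short of 29664/803 but 4.5³ = 91.125 reaches it, so n = 3.

3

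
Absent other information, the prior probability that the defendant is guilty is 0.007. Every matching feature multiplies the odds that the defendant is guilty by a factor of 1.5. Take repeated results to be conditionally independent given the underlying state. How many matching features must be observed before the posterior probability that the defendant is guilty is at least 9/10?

18

Prior odds: 0.007 ÷ 0.993 = 7/993.
Likelihood ratio per matching feature = 1.5.
Target odds: 0.9 ÷ 0.1 = 9.
Need (7/993) × 1.5ⁿ ≥ 9, i.e. 1.5ⁿ ≥ 8937/7.
1.5¹⁷ = 129140163/131072 falls short of 8937/7 but 1.5¹⁸ = 387420489/262144 reaches it, so n = 18.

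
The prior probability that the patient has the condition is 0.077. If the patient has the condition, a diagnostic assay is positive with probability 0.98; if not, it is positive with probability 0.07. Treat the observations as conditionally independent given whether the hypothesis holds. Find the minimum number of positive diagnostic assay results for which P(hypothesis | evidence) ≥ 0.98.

3

Prior odds: 0.077 ÷ 0.923 = 77/923.
Likelihood ratio of a positive = 0.98/0.07 = 14.
Target posterior odds = 0.98/0.02 = 49.
Require 14ⁿ ≥ 49 ÷ (77/923) = 6461/11.
14² = 196 falls short of 6461/11 but 14³ = 2744 reaches it, so n = 3.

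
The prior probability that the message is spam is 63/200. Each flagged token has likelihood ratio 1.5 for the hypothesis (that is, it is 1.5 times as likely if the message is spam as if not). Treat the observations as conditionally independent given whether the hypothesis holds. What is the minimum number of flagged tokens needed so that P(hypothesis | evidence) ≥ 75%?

Prior odds = 0.315/0.685 = 63/137.
Likelihood ratio per flagged token = 1.5.
Target odds: 0.75 ÷ 0.25 = 3.
Require 1.5ⁿ ≥ 3 ÷ (63/137) = 137/21.
1.5⁴ = 5.0625 falls short of 137/21 but 1.5⁵ = 7.59375 reaches it, so n = 5.

5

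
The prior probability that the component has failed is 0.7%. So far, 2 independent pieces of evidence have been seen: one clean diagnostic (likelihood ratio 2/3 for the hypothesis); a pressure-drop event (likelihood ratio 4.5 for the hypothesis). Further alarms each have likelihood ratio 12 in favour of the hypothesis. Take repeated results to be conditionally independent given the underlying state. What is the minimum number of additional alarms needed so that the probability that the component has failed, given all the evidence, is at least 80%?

Prior odds = 0.007/0.993 = 7/993.
Combined Bayes factor of the evidence already in hand = (2/3) × 4.5 = 3.
Odds after that evidence = (7/993) × 3 = 7/331.
Target odds = 0.8/0.2 = 4.
Need 12ⁿ ≥ 4 ÷ (7/331) = 1324/7.
12² = 144 falls short of 1324/7 but 12³ = 1728 reaches it, so n = 3.

3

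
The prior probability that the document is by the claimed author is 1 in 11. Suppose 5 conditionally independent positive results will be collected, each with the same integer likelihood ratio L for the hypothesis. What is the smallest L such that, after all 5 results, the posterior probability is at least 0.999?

7

Prior odds = (1/11)/(10/11) = 0.1.
Target odds = 0.999/0.001 = 999.
Need L⁵ ≥ 999 ÷ 0.1 = 9990.
6⁵ = 7776 < 9990 ≤ 16807 = 7⁵, so L = 7.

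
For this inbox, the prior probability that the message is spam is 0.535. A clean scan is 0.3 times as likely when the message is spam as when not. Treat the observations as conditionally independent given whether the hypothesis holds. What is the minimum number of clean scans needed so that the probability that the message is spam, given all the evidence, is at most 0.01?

Prior odds = 0.535/0.465 = 107/93.
Likelihood ratio per clean scan = 0.3.
Target odds: 0.01 ÷ 0.99 = 1/99.
Require 0.3ⁿ ≤ 1/99 ÷ (107/93) = 31/3531.
0.3³ = 0.027 is still above 31/3531 but 0.3⁴ = 0.0081 is at or below it, so n = 4.

4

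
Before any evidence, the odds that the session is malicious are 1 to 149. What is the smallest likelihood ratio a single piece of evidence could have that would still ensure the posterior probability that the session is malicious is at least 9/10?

1341

Prior odds = 1/149.
Target odds = 0.9/0.1 = 9.
Required Bayes factor = 9 ÷ (1/149) = 1341.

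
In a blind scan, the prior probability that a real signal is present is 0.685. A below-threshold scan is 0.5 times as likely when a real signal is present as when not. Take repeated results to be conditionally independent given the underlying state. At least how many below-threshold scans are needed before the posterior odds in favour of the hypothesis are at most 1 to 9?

Prior odds = 0.685/0.315 = 137/63.
Likelihood ratio per below-threshold scan = 0.5.
Target odds = 1/9.
Need (137/63) × 0.5ⁿ ≤ 1/9, i.e. 0.5ⁿ ≤ 7/137.
0.5⁴ = 0.0625 is still above 7/137 but 0.5⁵ = 0.03125 is at or below it, so n = 5.

5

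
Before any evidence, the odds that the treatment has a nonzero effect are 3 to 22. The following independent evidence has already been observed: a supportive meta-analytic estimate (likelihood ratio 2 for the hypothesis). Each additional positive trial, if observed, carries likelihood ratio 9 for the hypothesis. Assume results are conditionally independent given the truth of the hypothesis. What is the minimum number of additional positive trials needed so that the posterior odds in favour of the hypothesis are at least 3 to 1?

Prior odds = 3/22.
Bayes factor of the evidence already in hand = 2.
Odds after that evidence = (3/22) × 2 = 3/11.
Target odds = 3.
Need 9ⁿ ≥ 3 ÷ (3/11) = 11.
9¹ = 9 falls short of 11 but 9² = 81 reaches it, so n = 2.

2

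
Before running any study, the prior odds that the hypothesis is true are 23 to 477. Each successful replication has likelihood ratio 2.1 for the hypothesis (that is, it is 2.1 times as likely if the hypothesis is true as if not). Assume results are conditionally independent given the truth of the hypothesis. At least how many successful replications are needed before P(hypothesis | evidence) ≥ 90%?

8

Prior odds = 23/477.
Likelihood ratio per successful replication = 2.1.
Target posterior odds = 0.9/0.1 = 9.
Require 2.1ⁿ ≥ 9 ÷ (23/477) = 4293/23.
2.1⁷ ≈180.109 falls short of 4293/23 but 2.1⁸ ≈378.229 reaches it, so n = 8.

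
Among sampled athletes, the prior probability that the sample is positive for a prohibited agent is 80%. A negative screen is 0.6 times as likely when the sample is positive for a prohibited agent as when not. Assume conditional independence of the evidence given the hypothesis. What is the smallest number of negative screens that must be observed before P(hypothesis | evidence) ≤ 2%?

11

Prior odds = 0.8/0.2 = 4.
Likelihood ratio per negative screen = 0.6.
Target posterior odds = 0.02/0.98 = 1/49.
Require 0.6ⁿ ≤ 1/49 ÷ 4 = 1/196.
0.6¹⁰ = 59049/9765625 is still above 1/196 but 0.6¹¹ = 177147/48828125 is at or below it, so n = 11.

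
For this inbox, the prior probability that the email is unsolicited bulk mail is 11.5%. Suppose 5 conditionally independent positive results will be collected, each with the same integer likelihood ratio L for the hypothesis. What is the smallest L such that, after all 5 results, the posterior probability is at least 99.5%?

5

Prior odds = 0.115/0.885 = 23/177.
Target odds = 0.995/0.005 = 199.
Need L⁵ ≥ 199 ÷ (23/177) = 35223/23.
4⁵ = 1024 < 35223/23 ≤ 3125 = 5⁵, so L = 5.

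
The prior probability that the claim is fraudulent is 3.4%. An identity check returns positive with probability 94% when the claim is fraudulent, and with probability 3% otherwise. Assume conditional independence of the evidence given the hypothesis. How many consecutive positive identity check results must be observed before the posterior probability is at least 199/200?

Prior odds = 0.034/0.966 = 17/483.
Likelihood ratio of a positive result = 0.94/0.03 = 94/3.
Target odds: 0.995 ÷ 0.005 = 199.
Require (94/3)ⁿ ≥ 199 ÷ (17/483) = 96117/17.
(94/3)² = 8836/9 falls short of 96117/17 but (94/3)³ = 830584/27 reaches it, so n = 3.

3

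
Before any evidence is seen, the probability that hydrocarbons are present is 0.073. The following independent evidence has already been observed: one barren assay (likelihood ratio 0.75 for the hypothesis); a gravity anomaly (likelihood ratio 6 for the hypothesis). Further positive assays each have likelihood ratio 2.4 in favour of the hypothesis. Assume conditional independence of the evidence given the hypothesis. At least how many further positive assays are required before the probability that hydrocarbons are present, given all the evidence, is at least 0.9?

Prior odds = 0.073/0.927 = 73/927.
Combined Bayes factor of the evidence already in hand = 0.75 × 6 = 4.5.
Odds after that evidence = (73/927) × 4.5 = 73/206.
Target odds = 0.9/0.1 = 9.
Need 2.4ⁿ ≥ 9 ÷ (73/206) = 1854/73.
2.4³ = 13.824 falls short of 1854/73 but 2.4⁴ = 33.1776 reaches it, so n = 4.

4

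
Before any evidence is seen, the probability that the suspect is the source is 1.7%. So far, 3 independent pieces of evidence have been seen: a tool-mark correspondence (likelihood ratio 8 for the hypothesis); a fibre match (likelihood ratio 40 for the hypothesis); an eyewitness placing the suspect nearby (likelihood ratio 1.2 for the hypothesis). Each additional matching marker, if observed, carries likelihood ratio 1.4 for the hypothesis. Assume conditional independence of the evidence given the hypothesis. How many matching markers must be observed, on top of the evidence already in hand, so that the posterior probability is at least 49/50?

Prior odds = 0.017/0.983 = 17/983.
Combined Bayes factor of the evidence already in hand = 8 × 40 × 1.2 = 384.
Odds after that evidence = (17/983) × 384 = 6528/983.
Target odds = 0.98/0.02 = 49.
Need 1.4ⁿ ≥ 49 ÷ (6528/983) = 48167/6528.
1.4⁵ = 5.37824 falls short of 48167/6528 but 1.4⁶ = 117649/15625 reaches it, so n = 6.

6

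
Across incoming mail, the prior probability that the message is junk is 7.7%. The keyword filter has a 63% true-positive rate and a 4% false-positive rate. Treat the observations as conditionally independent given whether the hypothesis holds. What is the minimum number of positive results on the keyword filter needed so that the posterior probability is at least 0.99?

3

Prior odds = 0.077/0.923 = 77/923.
Likelihood ratio of a positive result = 0.63/0.04 = 15.75.
Target posterior odds = 0.99/0.01 = 99.
Need (77/923) × 15.75ⁿ ≥ 99, i.e. 15.75ⁿ ≥ 8307/7.
15.75² = 248.0625 falls short of 8307/7 but 15.75³ = 3906.984375 reaches it, so n = 3.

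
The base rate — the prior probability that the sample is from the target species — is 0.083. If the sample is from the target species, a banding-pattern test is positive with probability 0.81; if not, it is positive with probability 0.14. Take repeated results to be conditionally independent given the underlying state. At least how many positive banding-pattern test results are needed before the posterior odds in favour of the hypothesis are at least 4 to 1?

3

Prior odds: 0.083 ÷ 0.917 = 83/917.
Likelihood ratio of a positive = 0.81/0.14 = 81/14.
Target odds = 4.
Need (83/917) × (81/14)ⁿ ≥ 4, i.e. (81/14)ⁿ ≥ 3668/83.
(81/14)² = 6561/196 falls short of 3668/83 but (81/14)³ = 531441/2744 reaches it, so n = 3.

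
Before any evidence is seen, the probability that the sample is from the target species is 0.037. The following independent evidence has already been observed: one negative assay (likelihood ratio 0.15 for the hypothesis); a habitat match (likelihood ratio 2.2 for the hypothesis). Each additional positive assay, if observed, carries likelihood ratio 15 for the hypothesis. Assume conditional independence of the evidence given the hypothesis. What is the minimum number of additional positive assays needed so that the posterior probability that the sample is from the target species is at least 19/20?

3

Prior odds = 0.037/0.963 = 37/963.
Combined Bayes factor of the evidence already in hand = 0.15 × 2.2 = 0.33.
Odds after that evidence = (37/963) × 0.33 = 407/32100.
Target odds = 0.95/0.05 = 19.
Need 15ⁿ ≥ 19 ÷ (407/32100) = 609900/407.
15² = 225 falls short of 609900/407 but 15³ = 3375 reaches it, so n = 3.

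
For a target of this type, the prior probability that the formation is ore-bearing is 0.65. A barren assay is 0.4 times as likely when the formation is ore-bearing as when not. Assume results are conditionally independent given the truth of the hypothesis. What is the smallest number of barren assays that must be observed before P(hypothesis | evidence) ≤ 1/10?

4

Prior odds = 0.65/0.35 = 13/7.
Likelihood ratio per barren assay = 0.4.
Target odds: 0.1 ÷ 0.9 = 1/9.
Require 0.4ⁿ ≤ 1/9 ÷ (13/7) = 7/117.
0.4³ = 0.064 is still above 7/117 but 0.4⁴ = 0.0256 is at or below it, so n = 4.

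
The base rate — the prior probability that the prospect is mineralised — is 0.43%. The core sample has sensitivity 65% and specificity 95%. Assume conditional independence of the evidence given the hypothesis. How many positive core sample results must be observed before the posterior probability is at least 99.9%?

5

Prior odds = 0.0043/0.9957 = 43/9957.
False-positive rate = 1 − 0.95 = 0.05; likelihood ratio of a positive = 0.65/0.05 = 13.
Target posterior odds = 0.999/0.001 = 999.
Need (43/9957) × 13ⁿ ≥ 999, i.e. 13ⁿ ≥ 9947043/43.
13⁴ = 28561 falls short of 9947043/43 but 13⁵ = 371293 reaches it, so n = 5.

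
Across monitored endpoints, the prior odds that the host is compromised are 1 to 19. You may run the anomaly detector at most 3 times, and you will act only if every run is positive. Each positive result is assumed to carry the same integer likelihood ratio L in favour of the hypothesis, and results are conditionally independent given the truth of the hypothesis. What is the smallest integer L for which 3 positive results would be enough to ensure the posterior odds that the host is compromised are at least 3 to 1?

4

Prior odds = 1/19.
Target odds = 3.
Need L³ ≥ 3 ÷ (1/19) = 57.
3³ = 27 < 57 ≤ 64 = 4³, so L = 4.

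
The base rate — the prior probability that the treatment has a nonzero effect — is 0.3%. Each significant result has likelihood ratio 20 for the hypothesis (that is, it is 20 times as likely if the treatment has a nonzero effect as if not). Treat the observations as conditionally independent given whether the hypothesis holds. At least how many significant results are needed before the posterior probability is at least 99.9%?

Prior odds = 0.003/0.997 = 3/997.
Likelihood ratio per significant result = 20.
Target odds: 0.999 ÷ 0.001 = 999.
Need (3/997) × 20ⁿ ≥ 999, i.e. 20ⁿ ≥ 332001.
20⁴ = 160000 falls short of 332001 but 20⁵ = 3200000 reaches it, so n = 5.

5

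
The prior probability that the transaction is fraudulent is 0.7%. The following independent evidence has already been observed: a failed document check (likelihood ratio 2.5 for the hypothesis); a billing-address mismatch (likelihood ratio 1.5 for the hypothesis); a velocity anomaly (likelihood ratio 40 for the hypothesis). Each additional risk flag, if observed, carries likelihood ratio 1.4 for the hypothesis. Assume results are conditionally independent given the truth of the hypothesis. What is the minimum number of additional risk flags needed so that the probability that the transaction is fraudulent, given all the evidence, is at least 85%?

5

Prior odds = 0.007/0.993 = 7/993.
Combined Bayes factor of the evidence already in hand = 2.5 × 1.5 × 40 = 150.
Odds after that evidence = (7/993) × 150 = 350/331.
Target odds = 0.85/0.15 = 17/3.
Need 1.4ⁿ ≥ 17/3 ÷ (350/331) = 5627/1050.
1.4⁴ = 3.8416 falls short of 5627/1050 but 1.4⁵ = 5.37824 reaches it, so n = 5.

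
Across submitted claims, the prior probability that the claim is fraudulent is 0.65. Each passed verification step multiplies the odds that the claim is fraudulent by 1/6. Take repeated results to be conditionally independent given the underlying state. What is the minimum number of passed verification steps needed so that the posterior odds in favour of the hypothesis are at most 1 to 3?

1

Prior odds: 0.65 ÷ 0.35 = 13/7.
Likelihood ratio per passed verification step = 1/6.
Target odds = 1/3.
Need (13/7) × (1/6)ⁿ ≤ 1/3, i.e. (1/6)ⁿ ≤ 7/39.
(1/6)¹ = 1/6, which is already at or below the required 7/39; so n = 1.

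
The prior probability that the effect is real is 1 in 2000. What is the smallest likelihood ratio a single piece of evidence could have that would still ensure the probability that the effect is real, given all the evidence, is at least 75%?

5997

Prior odds = 0.0005/0.9995 = 1/1999.
Target odds = 0.75/0.25 = 3.
Required Bayes factor = 3 ÷ (1/1999) = 5997.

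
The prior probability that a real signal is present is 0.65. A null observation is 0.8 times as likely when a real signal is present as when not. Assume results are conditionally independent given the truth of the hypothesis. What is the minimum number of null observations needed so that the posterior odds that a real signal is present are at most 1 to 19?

16

Prior odds = 0.65/0.35 = 13/7.
Likelihood ratio per null observation = 0.8.
Target odds = 1/19.
Require 0.8ⁿ ≤ 1/19 ÷ (13/7) = 7/247.
0.8¹⁵ ≈0.0351844 is still above 7/247 but 0.8¹⁶ ≈0.0281475 is at or below it, so n = 16.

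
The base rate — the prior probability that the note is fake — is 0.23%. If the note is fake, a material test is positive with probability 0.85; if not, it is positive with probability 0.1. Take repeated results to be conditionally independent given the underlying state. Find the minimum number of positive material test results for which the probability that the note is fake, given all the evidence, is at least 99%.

Prior odds = 0.0023/0.9977 = 23/9977.
Likelihood ratio of a positive = 0.85/0.1 = 8.5.
Target odds: 0.99 ÷ 0.01 = 99.
Require 8.5ⁿ ≥ 99 ÷ (23/9977) = 987723/23.
8.5⁴ = 5220.0625 falls short of 987723/23 but 8.5⁵ = 44370.53125 reaches it, so n = 5.

5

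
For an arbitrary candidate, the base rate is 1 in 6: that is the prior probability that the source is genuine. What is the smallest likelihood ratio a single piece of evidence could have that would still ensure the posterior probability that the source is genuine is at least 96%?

Prior odds = (1/6)/(5/6) = 0.2.
Target odds = 0.96/0.04 = 24.
Required Bayes factor = 24 ÷ 0.2 = 120.

120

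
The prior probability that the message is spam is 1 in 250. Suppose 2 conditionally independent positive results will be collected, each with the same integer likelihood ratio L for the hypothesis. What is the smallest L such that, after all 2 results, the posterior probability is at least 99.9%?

Prior odds = 0.004/0.996 = 1/249.
Target odds = 0.999/0.001 = 999.
Need L² ≥ 999 ÷ (1/249) = 248751.
498² = 248004 < 248751 ≤ 249001 = 499², so L = 499.

499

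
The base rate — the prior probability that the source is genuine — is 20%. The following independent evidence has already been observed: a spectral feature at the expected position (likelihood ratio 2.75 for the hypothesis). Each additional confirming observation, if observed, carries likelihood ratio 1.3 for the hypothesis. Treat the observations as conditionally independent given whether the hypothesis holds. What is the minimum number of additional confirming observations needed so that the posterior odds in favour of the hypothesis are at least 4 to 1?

Prior odds = 0.2/0.8 = 0.25.
Bayes factor of the evidence already in hand = 2.75.
Odds after that evidence = 0.25 × 2.75 = 0.6875.
Target odds = 4.
Need 1.3ⁿ ≥ 4 ÷ 0.6875 = 64/11.
1.3⁶ = 4826809/1000000 falls short of 64/11 but 1.3⁷ = 62748517/10000000 reaches it, so n = 7.

7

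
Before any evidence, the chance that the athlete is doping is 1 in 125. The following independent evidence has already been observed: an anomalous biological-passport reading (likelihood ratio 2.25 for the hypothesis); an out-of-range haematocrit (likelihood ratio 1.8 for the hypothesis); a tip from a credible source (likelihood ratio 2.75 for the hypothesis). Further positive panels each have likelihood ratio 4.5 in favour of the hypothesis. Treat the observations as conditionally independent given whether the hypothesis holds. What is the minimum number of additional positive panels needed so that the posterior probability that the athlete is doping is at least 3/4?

Prior odds = 0.008/0.992 = 1/124.
Combined Bayes factor of the evidence already in hand = 2.25 × 1.8 × 2.75 = 11.1375.
Odds after that evidence = (1/124) × 11.1375 = 891/9920.
Target odds = 0.75/0.25 = 3.
Need 4.5ⁿ ≥ 3 ÷ (891/9920) = 9920/297.
4.5² = 20.25 falls short of 9920/297 but 4.5³ = 91.125 reaches it, so n = 3.

3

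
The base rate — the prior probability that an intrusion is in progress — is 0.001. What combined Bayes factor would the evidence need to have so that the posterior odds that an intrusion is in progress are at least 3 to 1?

Prior odds = 0.001/0.999 = 1/999.
Target odds = 3.
Required Bayes factor = 3 ÷ (1/999) = 2997.

2997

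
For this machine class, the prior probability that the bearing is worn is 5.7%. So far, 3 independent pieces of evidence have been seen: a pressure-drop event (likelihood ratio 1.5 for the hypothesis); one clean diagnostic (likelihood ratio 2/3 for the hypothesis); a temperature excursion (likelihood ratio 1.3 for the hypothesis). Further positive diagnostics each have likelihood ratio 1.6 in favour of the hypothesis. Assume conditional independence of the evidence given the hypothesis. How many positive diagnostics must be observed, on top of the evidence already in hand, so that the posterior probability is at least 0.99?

Prior odds = 0.057/0.943 = 57/943.
Combined Bayes factor of the evidence already in hand = 1.5 × (2/3) × 1.3 = 1.3.
Odds after that evidence = (57/943) × 1.3 = 741/9430.
Target odds = 0.99/0.01 = 99.
Need 1.6ⁿ ≥ 99 ÷ (741/9430) = 311190/247.
1.6¹⁵ ≈1152.92 falls short of 311190/247 but 1.6¹⁶ ≈1844.67 reaches it, so n = 16.

16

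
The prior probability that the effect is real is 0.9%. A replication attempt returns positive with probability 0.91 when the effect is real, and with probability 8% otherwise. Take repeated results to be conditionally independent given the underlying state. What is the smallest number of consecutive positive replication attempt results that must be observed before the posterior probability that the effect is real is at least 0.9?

3

Prior odds: 0.009 ÷ 0.991 = 9/991.
Likelihood ratio of a positive result = 0.91/0.08 = 11.375.
Target odds: 0.9 ÷ 0.1 = 9.
Need (9/991) × 11.375ⁿ ≥ 9, i.e. 11.375ⁿ ≥ 991.
11.375² = 129.390625 falls short of 991 but 11.375³ = 753571/512 reaches it, so n = 3.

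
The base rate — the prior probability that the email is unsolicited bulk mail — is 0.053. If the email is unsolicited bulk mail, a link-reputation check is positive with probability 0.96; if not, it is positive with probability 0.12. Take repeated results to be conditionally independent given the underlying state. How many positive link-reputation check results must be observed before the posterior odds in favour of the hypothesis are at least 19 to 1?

Prior odds: 0.053 ÷ 0.947 = 53/947.
Likelihood ratio of a positive = 0.96/0.12 = 8.
Target odds = 19.
Require 8ⁿ ≥ 19 ÷ (53/947) = 17993/53.
8² = 64 falls short of 17993/53 but 8³ = 512 reaches it, so n = 3.

3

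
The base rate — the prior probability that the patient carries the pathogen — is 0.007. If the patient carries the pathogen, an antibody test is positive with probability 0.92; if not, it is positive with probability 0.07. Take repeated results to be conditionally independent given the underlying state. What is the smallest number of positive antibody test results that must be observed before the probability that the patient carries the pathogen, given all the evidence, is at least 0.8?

Prior odds: 0.007 ÷ 0.993 = 7/993.
Likelihood ratio of a positive = 0.92/0.07 = 92/7.
Target posterior odds = 0.8/0.2 = 4.
Require (92/7)ⁿ ≥ 4 ÷ (7/993) = 3972/7.
(92/7)² = 8464/49 falls short of 3972/7 but (92/7)³ = 778688/343 reaches it, so n = 3.

3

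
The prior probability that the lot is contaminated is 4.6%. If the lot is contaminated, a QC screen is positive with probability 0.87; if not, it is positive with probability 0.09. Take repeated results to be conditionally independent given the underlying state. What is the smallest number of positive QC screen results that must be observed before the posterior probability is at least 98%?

Prior odds = 0.046/0.954 = 23/477.
Likelihood ratio of a positive = 0.87/0.09 = 29/3.
Target posterior odds = 0.98/0.02 = 49.
Require (29/3)ⁿ ≥ 49 ÷ (23/477) = 23373/23.
(29/3)³ = 24389/27 falls short of 23373/23 but (29/3)⁴ = 707281/81 reaches it, so n = 4.

4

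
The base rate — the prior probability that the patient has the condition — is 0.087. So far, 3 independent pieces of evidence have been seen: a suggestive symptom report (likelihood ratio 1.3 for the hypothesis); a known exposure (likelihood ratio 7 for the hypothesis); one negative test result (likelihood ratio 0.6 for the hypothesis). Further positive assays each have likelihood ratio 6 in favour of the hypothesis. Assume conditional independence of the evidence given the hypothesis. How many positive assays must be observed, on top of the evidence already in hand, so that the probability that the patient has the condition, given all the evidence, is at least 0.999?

5

Prior odds = 0.087/0.913 = 87/913.
Combined Bayes factor of the evidence already in hand = 1.3 × 7 × 0.6 = 5.46.
Odds after that evidence = (87/913) × 5.46 = 23751/45650.
Target odds = 0.999/0.001 = 999.
Need 6ⁿ ≥ 999 ÷ (23751/45650) = 5067150/2639.
6⁴ = 1296 falls short of 5067150/2639 but 6⁵ = 7776 reaches it, so n = 5.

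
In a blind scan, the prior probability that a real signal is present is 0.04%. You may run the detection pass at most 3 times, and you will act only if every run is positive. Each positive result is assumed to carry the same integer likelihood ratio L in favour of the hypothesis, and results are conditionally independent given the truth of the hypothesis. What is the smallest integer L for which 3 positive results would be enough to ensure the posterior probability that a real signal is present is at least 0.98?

50

Prior odds = 0.0004/0.9996 = 1/2499.
Target odds = 0.98/0.02 = 49.
Need L³ ≥ 49 ÷ (1/2499) = 122451.
49³ = 117649 < 122451 ≤ 125000 = 50³, so L = 50.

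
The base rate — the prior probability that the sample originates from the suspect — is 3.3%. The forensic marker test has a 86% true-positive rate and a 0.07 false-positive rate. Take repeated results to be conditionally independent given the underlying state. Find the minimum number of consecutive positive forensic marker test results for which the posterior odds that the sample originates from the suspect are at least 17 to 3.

3

Prior odds: 0.033 ÷ 0.967 = 33/967.
Likelihood ratio of a positive result = 0.86/0.07 = 86/7.
Target odds = 17/3.
Require (86/7)ⁿ ≥ 17/3 ÷ (33/967) = 16439/99.
(86/7)² = 7396/49 falls short of 16439/99 but (86/7)³ = 636056/343 reaches it, so n = 3.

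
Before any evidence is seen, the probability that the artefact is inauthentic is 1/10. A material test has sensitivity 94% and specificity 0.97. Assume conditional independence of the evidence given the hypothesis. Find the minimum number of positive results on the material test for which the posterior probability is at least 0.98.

2

Prior odds: 0.1 ÷ 0.9 = 1/9.
False-positive rate = 1 − 0.97 = 0.03; likelihood ratio of a positive = 0.94/0.03 = 94/3.
Target odds: 0.98 ÷ 0.02 = 49.
Require (94/3)ⁿ ≥ 49 ÷ (1/9) = 441.
(94/3)¹ = 94/3 falls short of 441 but (94/3)² = 8836/9 reaches it, so n = 2.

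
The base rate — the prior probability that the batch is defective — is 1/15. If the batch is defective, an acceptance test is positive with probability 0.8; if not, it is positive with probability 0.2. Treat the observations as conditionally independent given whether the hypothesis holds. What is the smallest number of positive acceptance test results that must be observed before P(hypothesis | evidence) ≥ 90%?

4

Prior odds = (1/15)/(14/15) = 1/14.
Likelihood ratio of a positive = 0.8/0.2 = 4.
Target odds: 0.9 ÷ 0.1 = 9.
Need (1/14) × 4ⁿ ≥ 9, i.e. 4ⁿ ≥ 126.
4³ = 64 falls short of 126 but 4⁴ = 256 reaches it, so n = 4.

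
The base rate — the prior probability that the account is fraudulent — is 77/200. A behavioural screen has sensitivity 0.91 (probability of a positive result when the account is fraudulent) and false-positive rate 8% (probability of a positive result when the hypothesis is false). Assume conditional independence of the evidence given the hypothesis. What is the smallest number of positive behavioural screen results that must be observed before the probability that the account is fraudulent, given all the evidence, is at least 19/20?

2

Prior odds = 0.385/0.615 = 77/123.
Likelihood ratio of a positive result = 0.91/0.08 = 11.375.
Target posterior odds = 0.95/0.05 = 19.
Require 11.375ⁿ ≥ 19 ÷ (77/123) = 2337/77.
11.375¹ = 11.375 falls short of 2337/77 but 11.375² = 129.390625 reaches it, so n = 2.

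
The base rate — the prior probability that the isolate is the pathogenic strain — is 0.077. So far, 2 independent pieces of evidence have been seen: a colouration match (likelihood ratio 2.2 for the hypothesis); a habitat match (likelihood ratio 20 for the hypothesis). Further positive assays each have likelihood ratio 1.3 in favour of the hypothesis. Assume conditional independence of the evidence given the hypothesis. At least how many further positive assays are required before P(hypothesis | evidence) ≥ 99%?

Prior odds = 0.077/0.923 = 77/923.
Combined Bayes factor of the evidence already in hand = 2.2 × 20 = 44.
Odds after that evidence = (77/923) × 44 = 3388/923.
Target odds = 0.99/0.01 = 99.
Need 1.3ⁿ ≥ 99 ÷ (3388/923) = 8307/308.
1.3¹² ≈23.2981 falls short of 8307/308 but 1.3¹³ ≈30.2875 reaches it, so n = 13.

13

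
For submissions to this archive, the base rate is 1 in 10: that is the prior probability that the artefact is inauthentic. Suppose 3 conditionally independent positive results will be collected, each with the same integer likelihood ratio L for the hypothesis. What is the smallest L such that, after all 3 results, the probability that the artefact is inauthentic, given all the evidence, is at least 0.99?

Prior odds = 0.1/0.9 = 1/9.
Target odds = 0.99/0.01 = 99.
Need L³ ≥ 99 ÷ (1/9) = 891.
9³ = 729 < 891 ≤ 1000 = 10³, so L = 10.

10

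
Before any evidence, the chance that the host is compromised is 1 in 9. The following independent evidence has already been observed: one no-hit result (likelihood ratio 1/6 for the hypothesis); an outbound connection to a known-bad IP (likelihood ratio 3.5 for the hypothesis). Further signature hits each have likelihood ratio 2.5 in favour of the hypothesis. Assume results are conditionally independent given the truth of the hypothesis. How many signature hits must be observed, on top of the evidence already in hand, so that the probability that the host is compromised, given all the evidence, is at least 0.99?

8

Prior odds = (1/9)/(8/9) = 0.125.
Combined Bayes factor of the evidence already in hand = (1/6) × 3.5 = 7/12.
Odds after that evidence = 0.125 × 7/12 = 7/96.
Target odds = 0.99/0.01 = 99.
Need 2.5ⁿ ≥ 99 ÷ (7/96) = 9504/7.
2.5⁷ = 610.3515625 falls short of 9504/7 but 2.5⁸ = 390625/256 reaches it, so n = 8.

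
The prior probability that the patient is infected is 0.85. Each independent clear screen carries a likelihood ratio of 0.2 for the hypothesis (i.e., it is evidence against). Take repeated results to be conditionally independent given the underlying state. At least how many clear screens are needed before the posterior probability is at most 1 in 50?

4

Prior odds: 0.85 ÷ 0.15 = 17/3.
Likelihood ratio per clear screen = 0.2.
Target posterior odds = 0.02/0.98 = 1/49.
Require 0.2ⁿ ≤ 1/49 ÷ (17/3) = 3/833.
0.2³ = 0.008 is still above 3/833 but 0.2⁴ = 0.0016 is at or below it, so n = 4.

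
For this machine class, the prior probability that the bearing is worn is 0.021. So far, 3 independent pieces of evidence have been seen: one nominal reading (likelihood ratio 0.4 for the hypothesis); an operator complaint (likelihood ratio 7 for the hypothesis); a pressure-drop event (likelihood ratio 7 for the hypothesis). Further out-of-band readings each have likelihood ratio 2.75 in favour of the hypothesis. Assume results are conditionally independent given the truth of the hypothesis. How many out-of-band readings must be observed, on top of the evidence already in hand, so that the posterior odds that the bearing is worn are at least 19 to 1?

4

Prior odds = 0.021/0.979 = 21/979.
Combined Bayes factor of the evidence already in hand = 0.4 × 7 × 7 = 19.6.
Odds after that evidence = (21/979) × 19.6 = 2058/4895.
Target odds = 19.
Need 2.75ⁿ ≥ 19 ÷ (2058/4895) = 93005/2058.
2.75³ = 20.796875 falls short of 93005/2058 but 2.75⁴ = 57.19140625 reaches it, so n = 4.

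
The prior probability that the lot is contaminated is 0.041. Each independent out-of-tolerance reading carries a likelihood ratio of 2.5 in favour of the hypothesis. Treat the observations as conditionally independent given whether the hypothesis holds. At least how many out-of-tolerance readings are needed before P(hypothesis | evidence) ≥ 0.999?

11

Prior odds: 0.041 ÷ 0.959 = 41/959.
Likelihood ratio per out-of-tolerance reading = 2.5.
Target odds: 0.999 ÷ 0.001 = 999.
Need (41/959) × 2.5ⁿ ≥ 999, i.e. 2.5ⁿ ≥ 958041/41.
2.5¹⁰ = 9765625/1024 falls short of 958041/41 but 2.5¹¹ = 48828125/2048 reaches it, so n = 11.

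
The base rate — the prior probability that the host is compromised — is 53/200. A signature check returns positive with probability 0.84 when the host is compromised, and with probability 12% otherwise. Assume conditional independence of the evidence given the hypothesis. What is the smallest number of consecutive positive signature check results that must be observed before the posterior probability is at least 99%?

3

Prior odds = 0.265/0.735 = 53/147.
Likelihood ratio of a positive result = 0.84/0.12 = 7.
Target posterior odds = 0.99/0.01 = 99.
Require 7ⁿ ≥ 99 ÷ (53/147) = 14553/53.
7² = 49 falls short of 14553/53 but 7³ = 343 reaches it, so n = 3.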